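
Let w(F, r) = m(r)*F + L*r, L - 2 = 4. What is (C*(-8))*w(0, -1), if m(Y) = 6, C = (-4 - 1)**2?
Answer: 1200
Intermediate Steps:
C = 25 (C = (-5)**2 = 25)
L = 6 (L = 2 + 4 = 6)
w(F, r) = 6*F + 6*r
(C*(-8))*w(0, -1) = (25*(-8))*(6*0 + 6*(-1)) = -200*(0 - 6) = -200*(-6) = 1200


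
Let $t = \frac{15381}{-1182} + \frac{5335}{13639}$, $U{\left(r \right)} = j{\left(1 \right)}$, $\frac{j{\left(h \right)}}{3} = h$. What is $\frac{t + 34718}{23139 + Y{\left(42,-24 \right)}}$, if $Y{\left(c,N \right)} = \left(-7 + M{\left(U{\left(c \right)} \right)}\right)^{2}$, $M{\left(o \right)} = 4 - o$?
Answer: $\frac{2486647771}{1660493694} \approx 1.4975$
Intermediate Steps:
$j{\left(h \right)} = 3 h$
$U{\left(r \right)} = 3$ ($U{\left(r \right)} = 3 \cdot 1 = 3$)
$Y{\left(c,N \right)} = 36$ ($Y{\left(c,N \right)} = \left(-7 + \left(4 - 3\right)\right)^{2} = \left(-7 + 1\right)^{2} = \left(-6\right)^{2} = 36$)
$t = - \frac{67825163}{5373766}$ ($t = 15381 \left(- \frac{1}{1182}\right) + 5335 \cdot \frac{1}{13639} = - \frac{5127}{394} + \frac{5335}{13639} = - \frac{67825163}{5373766} \approx -12.622$)
$\frac{t + 34718}{23139 + Y{\left(42,-24 \right)}} = \frac{- \frac{67825163}{5373766} + 34718}{23139 + 36} = \frac{186498582825}{5373766 \cdot 23175} = \frac{186498582825}{5373766} \cdot \frac{1}{23175} = \frac{2486647771}{1660493694}$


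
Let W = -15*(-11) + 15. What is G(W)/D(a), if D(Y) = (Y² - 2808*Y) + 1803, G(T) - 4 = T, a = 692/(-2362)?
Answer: 256636024/3662295607 ≈ 0.070075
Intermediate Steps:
a = -346/1181 (a = 692*(-1/2362) = -346/1181 ≈ -0.29297)
W = 180 (W = 165 + 15 = 180)
G(T) = 4 + T
D(Y) = 1803 + Y² - 2808*Y
G(W)/D(a) = (4 + 180)/(1803 + (-346/1181)² - 2808*(-346/1181)) = 184/(1803 + 119716/1394761 + 971568/1181) = 184/(3662295607/1394761) = 184*(1394761/3662295607) = 256636024/3662295607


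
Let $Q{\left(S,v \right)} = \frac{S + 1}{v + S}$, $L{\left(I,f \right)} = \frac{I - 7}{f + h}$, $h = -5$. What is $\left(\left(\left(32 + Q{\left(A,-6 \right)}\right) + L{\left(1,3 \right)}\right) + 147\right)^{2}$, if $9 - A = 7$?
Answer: $\frac{525625}{16} \approx 32852.0$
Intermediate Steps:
$A = 2$ ($A = 9 - 7 = 2$)
$L{\left(I,f \right)} = \frac{-7 + I}{-5 + f}$ ($L{\left(I,f \right)} = \frac{I - 7}{f - 5} = \frac{-7 + I}{-5 + f}$)
$Q{\left(S,v \right)} = \frac{1 + S}{S + v}$
$\left(\left(\left(32 + Q{\left(A,-6 \right)}\right) + L{\left(1,3 \right)}\right) + 147\right)^{2} = \left(\left(\left(32 + \frac{1 + 2}{2 - 6}\right) + \frac{-7 + 1}{-5 + 3}\right) + 147\right)^{2} = \left(\left(\left(32 + \frac{1}{-4} \cdot 3\right) + \frac{1}{-2} \left(-6\right)\right) + 147\right)^{2} = \left(\left(\left(32 - \frac{3}{4}\right) - -3\right) + 147\right)^{2} = \left(\left(\left(32 - \frac{3}{4}\right) + 3\right) + 147\right)^{2} = \left(\left(\frac{125}{4} + 3\right) + 147\right)^{2} = \left(\frac{137}{4} + 147\right)^{2} = \left(\frac{725}{4}\right)^{2} = \frac{525625}{16}$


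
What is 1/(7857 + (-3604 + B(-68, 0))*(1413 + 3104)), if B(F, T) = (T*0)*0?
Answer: -1/16271411 ≈ -6.1458e-8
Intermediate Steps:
B(F, T) = 0 (B(F, T) = 0*0 = 0)
1/(7857 + (-3604 + B(-68, 0))*(1413 + 3104)) = 1/(7857 + (-3604 + 0)*(1413 + 3104)) = 1/(7857 - 3604*4517) = 1/(7857 - 16279268) = 1/(-16271411) = -1/16271411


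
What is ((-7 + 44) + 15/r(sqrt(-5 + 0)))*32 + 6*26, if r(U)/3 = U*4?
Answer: 1340 - 8*I*sqrt(5) ≈ 1340.0 - 17.889*I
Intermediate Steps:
r(U) = 12*U (r(U) = 3*(U*4) = 3*(4*U) = 12*U)
((-7 + 44) + 15/r(sqrt(-5 + 0)))*32 + 6*26 = ((-7 + 44) + 15/((12*sqrt(-5 + 0))))*32 + 6*26 = (37 + 15/((12*sqrt(-5))))*32 + 156 = (37 + 15/((12*(I*sqrt(5)))))*32 + 156 = (37 + 15/((12*I*sqrt(5))))*32 + 156 = (37 + 15*(-I*sqrt(5)/60))*32 + 156 = (37 - I*sqrt(5)/4)*32 + 156 = (1184 - 8*I*sqrt(5)) + 156 = 1340 - 8*I*sqrt(5)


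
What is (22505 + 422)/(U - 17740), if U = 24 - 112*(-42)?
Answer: -22927/13012 ≈ -1.7620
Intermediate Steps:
U = 4728 (U = 24 + 4704 = 4728)
(22505 + 422)/(U - 17740) = (22505 + 422)/(4728 - 17740) = 22927/(-13012) = 22927*(-1/13012) = -22927/13012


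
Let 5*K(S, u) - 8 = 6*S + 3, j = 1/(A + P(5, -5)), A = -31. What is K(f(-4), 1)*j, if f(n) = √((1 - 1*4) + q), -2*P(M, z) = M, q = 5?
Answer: -22/335 - 12*√2/335 ≈ -0.11633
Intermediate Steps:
P(M, z) = -M/2
f(n) = √2 (f(n) = √((1 - 1*4) + 5) = √((1 - 4) + 5) = √(-3 + 5) = √2)
j = -2/67 (j = 1/(-31 - ½*5) = 1/(-31 - 5/2) = 1/(-67/2) = -2/67 ≈ -0.029851)
K(S, u) = 11/5 + 6*S/5 (K(S, u) = 8/5 + (6*S + 3)/5 = 8/5 + (3 + 6*S)/5 = 8/5 + (⅗ + 6*S/5) = 11/5 + 6*S/5)
K(f(-4), 1)*j = (11/5 + 6*√2/5)*(-2/67) = -22/335 - 12*√2/335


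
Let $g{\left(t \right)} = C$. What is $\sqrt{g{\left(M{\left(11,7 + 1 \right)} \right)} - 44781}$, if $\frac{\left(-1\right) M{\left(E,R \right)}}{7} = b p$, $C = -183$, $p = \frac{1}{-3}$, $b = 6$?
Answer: $6 i \sqrt{1249} \approx 212.05 i$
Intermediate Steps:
$p = - \frac{1}{3} \approx -0.33333$
$M{\left(E,R \right)} = 14$ ($M{\left(E,R \right)} = - 7 \cdot 6 \left(- \frac{1}{3}\right) = \left(-7\right) \left(-2\right) = 14$)
$g{\left(t \right)} = -183$
$\sqrt{g{\left(M{\left(11,7 + 1 \right)} \right)} - 44781} = \sqrt{-183 - 44781} = \sqrt{-44964} = 6 i \sqrt{1249}$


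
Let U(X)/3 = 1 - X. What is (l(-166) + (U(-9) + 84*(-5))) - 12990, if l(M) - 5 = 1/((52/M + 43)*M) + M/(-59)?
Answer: -5590563533/418074 ≈ -13372.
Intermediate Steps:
U(X) = 3 - 3*X (U(X) = 3*(1 - X) = 3 - 3*X)
l(M) = 5 - M/59 + 1/(M*(43 + 52/M)) (l(M) = 5 + (1/((52/M + 43)*M) + M/(-59)) = 5 + (1/((43 + 52/M)*M) + M*(-1/59)) = 5 + (1/(M*(43 + 52/M)) - M/59) = 5 + (-M/59 + 1/(M*(43 + 52/M))) = 5 - M/59 + 1/(M*(43 + 52/M)))
(l(-166) + (U(-9) + 84*(-5))) - 12990 = ((15399 - 43*(-166)² + 12633*(-166))/(59*(52 + 43*(-166))) + ((3 - 3*(-9)) + 84*(-5))) - 12990 = ((15399 - 43*27556 - 2097078)/(59*(52 - 7138)) + ((3 + 27) - 420)) - 12990 = ((1/59)*(15399 - 1184908 - 2097078)/(-7086) + (30 - 420)) - 12990 = ((1/59)*(-1/7086)*(-3266587) - 390) - 12990 = (3266587/418074 - 390) - 12990 = -159782273/418074 - 12990 = -5590563533/418074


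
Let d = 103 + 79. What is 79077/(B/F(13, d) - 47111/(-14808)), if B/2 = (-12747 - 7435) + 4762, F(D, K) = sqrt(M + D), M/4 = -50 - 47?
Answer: 275828360339880/2780750474576117 - 35650539517229568*I*sqrt(15)/2780750474576117 ≈ 0.099192 - 49.654*I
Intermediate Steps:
M = -388 (M = 4*(-50 - 47) = 4*(-97) = -388)
d = 182
F(D, K) = sqrt(-388 + D)
B = -30840 (B = 2*((-12747 - 7435) + 4762) = 2*(-20182 + 4762) = 2*(-15420) = -30840)
79077/(B/F(13, d) - 47111/(-14808)) = 79077/(-30840/sqrt(-388 + 13) - 47111/(-14808)) = 79077/(-30840*(-I*sqrt(15)/75) - 47111*(-1/14808)) = 79077/(-30840*(-I*sqrt(15)/75) + 47111/14808) = 79077/(-(-2056)*I*sqrt(15)/5 + 47111/14808) = 79077/(2056*I*sqrt(15)/5 + 47111/14808) = 79077/(47111/14808 + 2056*I*sqrt(15)/5)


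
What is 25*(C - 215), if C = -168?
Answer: -9575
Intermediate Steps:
25*(C - 215) = 25*(-168 - 215) = 25*(-383) = -9575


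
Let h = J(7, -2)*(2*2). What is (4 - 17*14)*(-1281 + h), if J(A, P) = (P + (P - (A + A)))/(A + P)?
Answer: 1515618/5 ≈ 3.0312e+5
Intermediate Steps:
J(A, P) = (-2*A + 2*P)/(A + P) (J(A, P) = (P + (P - 2*A))/(A + P) = (-2*A + 2*P)/(A + P))
h = -72/5 (h = (2*(-2 - 1*7)/(7 - 2))*(2*2) = (2*(-2 - 7)/5)*4 = (2*(1/5)*(-9))*4 = -18/5*4 = -72/5 ≈ -14.400)
(4 - 17*14)*(-1281 + h) = (4 - 17*14)*(-1281 - 72/5) = (4 - 238)*(-6477/5) = -234*(-6477/5) = 1515618/5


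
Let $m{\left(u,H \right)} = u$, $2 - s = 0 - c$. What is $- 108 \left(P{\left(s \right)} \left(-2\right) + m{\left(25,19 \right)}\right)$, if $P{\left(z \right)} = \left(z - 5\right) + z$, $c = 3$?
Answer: $-1620$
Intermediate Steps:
$s = 5$ ($s = 2 - \left(0 - 3\right) = 2 - -3 = 2 + 3 = 5$)
$P{\left(z \right)} = -5 + 2 z$ ($P{\left(z \right)} = \left(-5 + z\right) + z = -5 + 2 z$)
$- 108 \left(P{\left(s \right)} \left(-2\right) + m{\left(25,19 \right)}\right) = - 108 \left(\left(-5 + 2 \cdot 5\right) \left(-2\right) + 25\right) = - 108 \left(\left(-5 + 10\right) \left(-2\right) + 25\right) = - 108 \left(5 \left(-2\right) + 25\right) = - 108 \left(-10 + 25\right) = \left(-108\right) 15 = -1620$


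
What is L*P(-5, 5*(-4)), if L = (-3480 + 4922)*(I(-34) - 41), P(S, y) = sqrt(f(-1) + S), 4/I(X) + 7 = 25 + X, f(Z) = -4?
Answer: -356895*I/2 ≈ -1.7845e+5*I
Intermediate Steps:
I(X) = 4/(18 + X) (I(X) = 4/(-7 + (25 + X)) = 4/(18 + X))
P(S, y) = sqrt(-4 + S)
L = -118965/2 (L = (-3480 + 4922)*(4/(18 - 34) - 41) = 1442*(4/(-16) - 41) = 1442*(4*(-1/16) - 41) = 1442*(-1/4 - 41) = 1442*(-165/4) = -118965/2 ≈ -59483.)
L*P(-5, 5*(-4)) = -118965*sqrt(-4 - 5)/2 = -356895*I/2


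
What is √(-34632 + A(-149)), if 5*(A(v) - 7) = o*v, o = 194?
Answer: I*√1010155/5 ≈ 201.01*I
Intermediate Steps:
A(v) = 7 + 194*v/5 (A(v) = 7 + (194*v)/5 = 7 + 194*v/5)
√(-34632 + A(-149)) = √(-34632 + (7 + (194/5)*(-149))) = √(-34632 + (7 - 28906/5)) = √(-34632 - 28871/5) = √(-202031/5) = I*√1010155/5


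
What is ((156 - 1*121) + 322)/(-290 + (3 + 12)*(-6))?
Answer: -357/380 ≈ -0.93947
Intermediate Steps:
((156 - 1*121) + 322)/(-290 + (3 + 12)*(-6)) = ((156 - 121) + 322)/(-290 + 15*(-6)) = (35 + 322)/(-290 - 90) = 357/(-380) = 357*(-1/380) = -357/380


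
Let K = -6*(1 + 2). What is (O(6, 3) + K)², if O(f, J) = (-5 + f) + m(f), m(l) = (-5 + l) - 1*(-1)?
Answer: 225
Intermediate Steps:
m(l) = -4 + l (m(l) = (-5 + l) + 1 = -4 + l)
K = -18 (K = -6*3 = -18)
O(f, J) = -9 + 2*f (O(f, J) = (-5 + f) + (-4 + f) = -9 + 2*f)
(O(6, 3) + K)² = ((-9 + 2*6) - 18)² = ((-9 + 12) - 18)² = (3 - 18)² = (-15)² = 225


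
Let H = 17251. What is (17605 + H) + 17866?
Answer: 52722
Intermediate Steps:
(17605 + H) + 17866 = (17605 + 17251) + 17866 = 34856 + 17866 = 52722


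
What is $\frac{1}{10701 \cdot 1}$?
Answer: $\frac{1}{10701} \approx 9.3449 \cdot 10^{-5}$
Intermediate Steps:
$\frac{1}{10701 \cdot 1} = \frac{1}{10701}$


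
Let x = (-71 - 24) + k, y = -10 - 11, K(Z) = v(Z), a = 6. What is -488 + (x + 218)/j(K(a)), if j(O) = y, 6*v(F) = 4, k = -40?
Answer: -10331/21 ≈ -491.95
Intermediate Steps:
v(F) = 2/3 (v(F) = (1/6)*4 = 2/3)
K(Z) = 2/3
y = -21
j(O) = -21
x = -135 (x = (-71 - 24) - 40 = -95 - 40 = -135)
-488 + (x + 218)/j(K(a)) = -488 + (-135 + 218)/(-21) = -488 + 83*(-1/21) = -488 - 83/21 = -10331/21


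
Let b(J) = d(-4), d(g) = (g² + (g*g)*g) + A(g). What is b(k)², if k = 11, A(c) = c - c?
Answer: 2304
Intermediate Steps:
A(c) = 0
d(g) = g² + g³ (d(g) = (g² + (g*g)*g) + 0 = (g² + g²*g) + 0 = (g² + g³) + 0 = g² + g³)
b(J) = -48 (b(J) = (-4)²*(1 - 4) = 16*(-3) = -48)
b(k)² = (-48)² = 2304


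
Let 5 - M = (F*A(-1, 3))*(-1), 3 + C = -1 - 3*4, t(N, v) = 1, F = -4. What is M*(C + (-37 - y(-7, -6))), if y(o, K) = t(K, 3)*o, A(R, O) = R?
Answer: -414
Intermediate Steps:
y(o, K) = o (y(o, K) = 1*o = o)
C = -16 (C = -3 + (-1 - 3*4) = -3 + (-1 - 12) = -3 - 13 = -16)
M = 9 (M = 5 - (-4*(-1))*(-1) = 5 - 4*(-1) = 5 - 1*(-4) = 5 + 4 = 9)
M*(C + (-37 - y(-7, -6))) = 9*(-16 + (-37 - 1*(-7))) = 9*(-16 + (-37 + 7)) = 9*(-16 - 30) = 9*(-46) = -414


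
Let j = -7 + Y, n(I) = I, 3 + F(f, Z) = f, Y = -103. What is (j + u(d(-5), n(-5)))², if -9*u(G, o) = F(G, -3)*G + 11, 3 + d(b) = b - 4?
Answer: 1394761/81 ≈ 17219.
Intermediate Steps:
F(f, Z) = -3 + f
d(b) = -7 + b (d(b) = -3 + (b - 4) = -3 + (-4 + b) = -7 + b)
u(G, o) = -11/9 - G*(-3 + G)/9 (u(G, o) = -((-3 + G)*G + 11)/9 = -(G*(-3 + G) + 11)/9 = -(11 + G*(-3 + G))/9 = -11/9 - G*(-3 + G)/9)
j = -110 (j = -7 - 103 = -110)
(j + u(d(-5), n(-5)))² = (-110 + (-11/9 - (-7 - 5)*(-3 + (-7 - 5))/9))² = (-110 + (-11/9 - ⅑*(-12)*(-3 - 12)))² = (-110 + (-11/9 - ⅑*(-12)*(-15)))² = (-110 + (-11/9 - 20))² = (-110 - 191/9)² = (-1181/9)² = 1394761/81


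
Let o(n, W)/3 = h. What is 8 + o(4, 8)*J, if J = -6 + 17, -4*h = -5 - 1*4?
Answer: 329/4 ≈ 82.250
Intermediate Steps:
h = 9/4 (h = -(-5 - 1*4)/4 = -(-5 - 4)/4 = -1/4*(-9) = 9/4 ≈ 2.2500)
o(n, W) = 27/4 (o(n, W) = 3*(9/4) = 27/4)
J = 11
8 + o(4, 8)*J = 8 + (27/4)*11 = 8 + 297/4 = 329/4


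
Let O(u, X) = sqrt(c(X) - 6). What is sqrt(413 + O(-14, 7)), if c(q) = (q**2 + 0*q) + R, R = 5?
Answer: sqrt(413 + 4*sqrt(3)) ≈ 20.492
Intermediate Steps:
c(q) = 5 + q**2 (c(q) = (q**2 + 0*q) + 5 = (q**2 + 0) + 5 = q**2 + 5 = 5 + q**2)
O(u, X) = sqrt(-1 + X**2) (O(u, X) = sqrt((5 + X**2) - 6) = sqrt(-1 + X**2))
sqrt(413 + O(-14, 7)) = sqrt(413 + sqrt(-1 + 7**2)) = sqrt(413 + sqrt(-1 + 49)) = sqrt(413 + sqrt(48)) = sqrt(413 + 4*sqrt(3))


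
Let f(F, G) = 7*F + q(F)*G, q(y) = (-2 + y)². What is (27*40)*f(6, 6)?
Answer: 149040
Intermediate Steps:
f(F, G) = 7*F + G*(-2 + F)² (f(F, G) = 7*F + (-2 + F)²*G = 7*F + G*(-2 + F)²)
(27*40)*f(6, 6) = (27*40)*(7*6 + 6*(-2 + 6)²) = 1080*(42 + 6*4²) = 1080*(42 + 6*16) = 1080*(42 + 96) = 1080*138 = 149040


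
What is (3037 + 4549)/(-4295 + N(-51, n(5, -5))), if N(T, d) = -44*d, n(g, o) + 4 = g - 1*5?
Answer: -7586/4119 ≈ -1.8417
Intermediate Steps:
n(g, o) = -9 + g (n(g, o) = -4 + (g - 1*5) = -4 + (g - 5) = -4 + (-5 + g) = -9 + g)
(3037 + 4549)/(-4295 + N(-51, n(5, -5))) = (3037 + 4549)/(-4295 - 44*(-9 + 5)) = 7586/(-4295 - 44*(-4)) = 7586/(-4295 + 176) = 7586/(-4119) = 7586*(-1/4119) = -7586/4119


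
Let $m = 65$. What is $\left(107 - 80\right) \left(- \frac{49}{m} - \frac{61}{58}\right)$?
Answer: $- \frac{183789}{3770} \approx -48.75$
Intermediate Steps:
$\left(107 - 80\right) \left(- \frac{49}{m} - \frac{61}{58}\right) = \left(107 - 80\right) \left(- \frac{49}{65} - \frac{61}{58}\right) = 27 \left(\left(-49\right) \frac{1}{65} - \frac{61}{58}\right) = 27 \left(- \frac{49}{65} - \frac{61}{58}\right) = 27 \left(- \frac{6807}{3770}\right) = - \frac{183789}{3770}$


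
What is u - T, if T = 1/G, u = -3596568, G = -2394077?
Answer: -8610460727735/2394077 ≈ -3.5966e+6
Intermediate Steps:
T = -1/2394077 (T = 1/(-2394077) = -1/2394077 ≈ -4.1770e-7)
u - T = -3596568 - 1*(-1/2394077) = -3596568 + 1/2394077 = -8610460727735/2394077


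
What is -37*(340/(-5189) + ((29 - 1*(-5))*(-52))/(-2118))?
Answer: -156399592/5495151 ≈ -28.461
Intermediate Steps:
-37*(340/(-5189) + ((29 - 1*(-5))*(-52))/(-2118)) = -37*(340*(-1/5189) + ((29 + 5)*(-52))*(-1/2118)) = -37*(-340/5189 + (34*(-52))*(-1/2118)) = -37*(-340/5189 - 1768*(-1/2118)) = -37*(-340/5189 + 884/1059) = -37*4227016/5495151 = -156399592/5495151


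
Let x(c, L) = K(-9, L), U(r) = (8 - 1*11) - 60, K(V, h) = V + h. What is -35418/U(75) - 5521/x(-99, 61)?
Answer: 497971/1092 ≈ 456.02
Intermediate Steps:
U(r) = -63 (U(r) = (8 - 11) - 60 = -3 - 60 = -63)
x(c, L) = -9 + L
-35418/U(75) - 5521/x(-99, 61) = -35418/(-63) - 5521/(-9 + 61) = -35418*(-1/63) - 5521/52 = 11806/21 - 5521*1/52 = 11806/21 - 5521/52 = 497971/1092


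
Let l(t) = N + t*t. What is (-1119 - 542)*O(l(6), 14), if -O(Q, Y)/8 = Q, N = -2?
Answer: 451792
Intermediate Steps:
l(t) = -2 + t**2 (l(t) = -2 + t*t = -2 + t**2)
O(Q, Y) = -8*Q
(-1119 - 542)*O(l(6), 14) = (-1119 - 542)*(-8*(-2 + 6**2)) = -(-13288)*(-2 + 36) = -(-13288)*34 = -1661*(-272) = 451792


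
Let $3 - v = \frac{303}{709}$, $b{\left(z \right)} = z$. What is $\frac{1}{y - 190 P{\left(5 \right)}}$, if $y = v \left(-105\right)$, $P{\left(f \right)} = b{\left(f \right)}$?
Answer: $- \frac{709}{865070} \approx -0.00081959$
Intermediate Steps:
$P{\left(f \right)} = f$
$v = \frac{1824}{709}$ ($v = 3 - \frac{303}{709} = \frac{1824}{709} \approx 2.5726$)
$y = - \frac{191520}{709}$ ($y = \frac{1824}{709} \left(-105\right) = - \frac{191520}{709} \approx -270.13$)
$\frac{1}{y - 190 P{\left(5 \right)}} = \frac{1}{- \frac{191520}{709} - 950} = \frac{1}{- \frac{865070}{709}} = - \frac{709}{865070}$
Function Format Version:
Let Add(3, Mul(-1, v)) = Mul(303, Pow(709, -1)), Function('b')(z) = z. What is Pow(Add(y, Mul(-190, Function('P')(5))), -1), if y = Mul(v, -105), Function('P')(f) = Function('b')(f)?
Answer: Rational(-709, 865070) ≈ -0.00081959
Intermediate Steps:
Function('P')(f) = f
v = Rational(1824, 709) (v = Add(3, Mul(-1, Mul(303, Pow(709, -1)))) = Add(3, Mul(-1, Mul(303, Rational(1, 709)))) = Add(3, Mul(-1, Rational(303, 709))) = Add(3, Rational(-303, 709)) = Rational(1824, 709) ≈ 2.5726)
y = Rational(-191520, 709) (y = Mul(Rational(1824, 709), -105) = Rational(-191520, 709) ≈ -270.13)
Pow(Add(y, Mul(-190, Function('P')(5))), -1) = Pow(Add(Rational(-191520, 709), Mul(-190, 5)), -1) = Pow(Add(Rational(-191520, 709), -950), -1) = Pow(Rational(-865070, 709), -1) = Rational(-709, 865070)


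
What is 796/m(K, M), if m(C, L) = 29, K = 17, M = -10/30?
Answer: 796/29 ≈ 27.448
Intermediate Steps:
M = -⅓ (M = -10*1/30 = -⅓ ≈ -0.33333)
796/m(K, M) = 796/29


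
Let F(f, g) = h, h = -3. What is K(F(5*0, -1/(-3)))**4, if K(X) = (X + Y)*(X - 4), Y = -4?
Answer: 5764801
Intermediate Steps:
F(f, g) = -3
K(X) = (-4 + X)**2 (K(X) = (X - 4)*(X - 4) = (-4 + X)*(-4 + X) = (-4 + X)**2)
K(F(5*0, -1/(-3)))**4 = (16 + (-3)**2 - 8*(-3))**4 = (16 + 9 + 24)**4 = 49**4 = 5764801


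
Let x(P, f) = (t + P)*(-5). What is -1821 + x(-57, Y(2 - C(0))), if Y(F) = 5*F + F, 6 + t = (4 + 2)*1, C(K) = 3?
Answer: -1536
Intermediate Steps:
t = 0 (t = -6 + (4 + 2)*1 = -6 + 6*1 = -6 + 6 = 0)
Y(F) = 6*F
x(P, f) = -5*P (x(P, f) = (0 + P)*(-5) = P*(-5) = -5*P)
-1821 + x(-57, Y(2 - C(0))) = -1821 - 5*(-57) = -1821 + 285 = -1536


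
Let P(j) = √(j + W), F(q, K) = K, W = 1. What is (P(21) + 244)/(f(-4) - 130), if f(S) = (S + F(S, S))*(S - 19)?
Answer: 122/27 + √22/54 ≈ 4.6054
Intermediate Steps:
P(j) = √(1 + j) (P(j) = √(j + 1) = √(1 + j))
f(S) = 2*S*(-19 + S) (f(S) = (S + S)*(S - 19) = (2*S)*(-19 + S) = 2*S*(-19 + S))
(P(21) + 244)/(f(-4) - 130) = (√(1 + 21) + 244)/(2*(-4)*(-19 - 4) - 130) = (√22 + 244)/(2*(-4)*(-23) - 130) = (244 + √22)/(184 - 130) = (244 + √22)/54 = (244 + √22)*(1/54) = 122/27 + √22/54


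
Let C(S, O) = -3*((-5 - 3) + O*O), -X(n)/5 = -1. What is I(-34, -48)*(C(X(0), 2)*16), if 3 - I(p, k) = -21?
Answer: 4608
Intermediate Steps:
X(n) = 5 (X(n) = -5*(-1) = 5)
I(p, k) = 24 (I(p, k) = 3 - 1*(-21) = 3 + 21 = 24)
C(S, O) = 24 - 3*O**2 (C(S, O) = -3*(-8 + O**2) = 24 - 3*O**2)
I(-34, -48)*(C(X(0), 2)*16) = 24*((24 - 3*2**2)*16) = 24*((24 - 3*4)*16) = 24*((24 - 12)*16) = 24*(12*16) = 24*192 = 4608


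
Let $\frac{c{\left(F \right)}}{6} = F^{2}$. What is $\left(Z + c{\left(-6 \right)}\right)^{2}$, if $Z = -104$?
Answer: $12544$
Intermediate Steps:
$c{\left(F \right)} = 6 F^{2}$
$\left(Z + c{\left(-6 \right)}\right)^{2} = \left(-104 + 6 \left(-6\right)^{2}\right)^{2} = \left(-104 + 6 \cdot 36\right)^{2} = \left(-104 + 216\right)^{2} = 112^{2} = 12544$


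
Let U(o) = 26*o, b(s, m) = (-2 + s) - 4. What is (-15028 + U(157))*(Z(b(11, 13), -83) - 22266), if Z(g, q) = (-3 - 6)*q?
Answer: 235546974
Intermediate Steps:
b(s, m) = -6 + s
Z(g, q) = -9*q
(-15028 + U(157))*(Z(b(11, 13), -83) - 22266) = (-15028 + 26*157)*(-9*(-83) - 22266) = (-15028 + 4082)*(747 - 22266) = -10946*(-21519) = 235546974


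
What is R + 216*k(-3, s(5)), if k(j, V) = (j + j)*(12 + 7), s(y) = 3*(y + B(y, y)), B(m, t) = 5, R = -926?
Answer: -25550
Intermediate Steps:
s(y) = 15 + 3*y (s(y) = 3*(y + 5) = 3*(5 + y) = 15 + 3*y)
k(j, V) = 38*j (k(j, V) = (2*j)*19 = 38*j)
R + 216*k(-3, s(5)) = -926 + 216*(38*(-3)) = -926 + 216*(-114) = -926 - 24624 = -25550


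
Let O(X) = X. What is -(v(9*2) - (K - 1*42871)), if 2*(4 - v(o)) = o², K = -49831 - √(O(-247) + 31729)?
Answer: -92544 - 3*√3498 ≈ -92721.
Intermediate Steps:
K = -49831 - 3*√3498 (K = -49831 - √(-247 + 31729) = -49831 - √31482 = -49831 - 3*√3498 ≈ -50008.)
v(o) = 4 - o²/2
-(v(9*2) - (K - 1*42871)) = -((4 - (9*2)²/2) - ((-49831 - 3*√3498) - 1*42871)) = -((4 - ½*18²) - ((-49831 - 3*√3498) - 42871)) = -((4 - ½*324) - (-92702 - 3*√3498)) = -((4 - 162) + (92702 + 3*√3498)) = -(-158 + (92702 + 3*√3498)) = -(92544 + 3*√3498) = -92544 - 3*√3498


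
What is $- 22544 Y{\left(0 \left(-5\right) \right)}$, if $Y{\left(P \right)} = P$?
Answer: $0$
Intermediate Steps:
$- 22544 Y{\left(0 \left(-5\right) \right)} = - 22544 \cdot 0 \left(-5\right) = \left(-22544\right) 0 = 0$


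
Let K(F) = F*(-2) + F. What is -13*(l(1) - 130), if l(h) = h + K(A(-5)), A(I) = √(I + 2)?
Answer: 1677 + 13*I*√3 ≈ 1677.0 + 22.517*I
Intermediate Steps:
A(I) = √(2 + I)
K(F) = -F (K(F) = -2*F + F = -F)
l(h) = h - I*√3 (l(h) = h - √(2 - 5) = h - √(-3) = h - I*√3)
-13*(l(1) - 130) = -13*((1 - I*√3) - 130) = -13*(-129 - I*√3) = 1677 + 13*I*√3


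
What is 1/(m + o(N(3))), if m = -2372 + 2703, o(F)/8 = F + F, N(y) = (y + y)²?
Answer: 1/907 ≈ 0.0011025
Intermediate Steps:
N(y) = 4*y² (N(y) = (2*y)² = 4*y²)
o(F) = 16*F (o(F) = 8*(F + F) = 8*(2*F) = 16*F)
m = 331
1/(m + o(N(3))) = 1/(331 + 16*(4*3²)) = 1/(331 + 16*(4*9)) = 1/(331 + 16*36) = 1/(331 + 576) = 1/907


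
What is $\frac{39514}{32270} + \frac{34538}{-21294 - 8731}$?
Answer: $\frac{7186659}{96890675} \approx 0.074173$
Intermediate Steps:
$\frac{39514}{32270} + \frac{34538}{-21294 - 8731} = 39514 \cdot \frac{1}{32270} + \frac{34538}{-21294 - 8731} = \frac{19757}{16135} + \frac{34538}{-30025} = \frac{19757}{16135} + 34538 \left(- \frac{1}{30025}\right) = \frac{19757}{16135} - \frac{34538}{30025} = \frac{7186659}{96890675}$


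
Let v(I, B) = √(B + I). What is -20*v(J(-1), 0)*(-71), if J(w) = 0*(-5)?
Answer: 0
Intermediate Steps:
J(w) = 0
-20*v(J(-1), 0)*(-71) = -20*√(0 + 0)*(-71) = -20*√0*(-71) = -20*0*(-71) = 0*(-71) = 0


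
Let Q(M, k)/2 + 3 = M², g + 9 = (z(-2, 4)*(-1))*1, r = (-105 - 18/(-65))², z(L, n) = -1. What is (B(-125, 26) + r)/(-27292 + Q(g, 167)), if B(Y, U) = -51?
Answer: -23059887/57396625 ≈ -0.40176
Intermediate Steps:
r = 46335249/4225 (r = (-105 - 18*(-1/65))² = (-105 + 18/65)² = (-6807/65)² = 46335249/4225 ≈ 10967.)
g = -8 (g = -9 - 1*(-1)*1 = -9 + 1*1 = -9 + 1 = -8)
Q(M, k) = -6 + 2*M²
(B(-125, 26) + r)/(-27292 + Q(g, 167)) = (-51 + 46335249/4225)/(-27292 + (-6 + 2*(-8)²)) = 46119774/(4225*(-27292 + (-6 + 2*64))) = 46119774/(4225*(-27292 + (-6 + 128))) = 46119774/(4225*(-27292 + 122)) = (46119774/4225)/(-27170) = (46119774/4225)*(-1/27170) = -23059887/57396625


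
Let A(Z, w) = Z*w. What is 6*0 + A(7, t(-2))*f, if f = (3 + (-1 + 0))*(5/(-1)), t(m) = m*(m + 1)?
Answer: -140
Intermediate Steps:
t(m) = m*(1 + m)
f = -10 (f = (3 - 1)*(5*(-1)) = 2*(-5) = -10)
6*0 + A(7, t(-2))*f = 6*0 + (7*(-2*(1 - 2)))*(-10) = 0 + (7*(-2*(-1)))*(-10) = 0 + (7*2)*(-10) = 0 + 14*(-10) = 0 - 140 = -140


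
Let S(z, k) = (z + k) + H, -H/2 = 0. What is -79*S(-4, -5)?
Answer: 711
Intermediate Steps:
H = 0 (H = -2*0 = 0)
S(z, k) = k + z (S(z, k) = (z + k) + 0 = (k + z) + 0 = k + z)
-79*S(-4, -5) = -79*(-5 - 4) = -79*(-9) = 711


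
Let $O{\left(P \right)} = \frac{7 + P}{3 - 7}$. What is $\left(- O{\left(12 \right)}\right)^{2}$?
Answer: $\frac{361}{16} \approx 22.563$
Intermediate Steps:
$O{\left(P \right)} = - \frac{7}{4} - \frac{P}{4}$ ($O{\left(P \right)} = \frac{7 + P}{-4} = \left(7 + P\right) \left(- \frac{1}{4}\right) = - \frac{7}{4} - \frac{P}{4}$)
$\left(- O{\left(12 \right)}\right)^{2} = \left(- (- \frac{7}{4} - 3)\right)^{2} = \left(\left(-1\right) \left(- \frac{19}{4}\right)\right)^{2} = \left(\frac{19}{4}\right)^{2} = \frac{361}{16}$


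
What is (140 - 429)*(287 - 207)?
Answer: -23120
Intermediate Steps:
(140 - 429)*(287 - 207) = -289*80 = -23120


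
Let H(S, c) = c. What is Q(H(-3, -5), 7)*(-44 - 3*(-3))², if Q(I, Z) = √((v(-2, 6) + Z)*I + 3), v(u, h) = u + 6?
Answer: 2450*I*√13 ≈ 8833.6*I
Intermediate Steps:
v(u, h) = 6 + u
Q(I, Z) = √(3 + I*(4 + Z)) (Q(I, Z) = √(((6 - 2) + Z)*I + 3) = √((4 + Z)*I + 3) = √(I*(4 + Z) + 3) = √(3 + I*(4 + Z)))
Q(H(-3, -5), 7)*(-44 - 3*(-3))² = √(3 + 4*(-5) - 5*7)*(-44 - 3*(-3))² = √(3 - 20 - 35)*(-44 + 9)² = √(-52)*(-35)² = (2*I*√13)*1225 = 2450*I*√13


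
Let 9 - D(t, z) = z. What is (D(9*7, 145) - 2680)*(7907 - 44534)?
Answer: 103141632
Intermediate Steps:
D(t, z) = 9 - z
(D(9*7, 145) - 2680)*(7907 - 44534) = ((9 - 1*145) - 2680)*(7907 - 44534) = ((9 - 145) - 2680)*(-36627) = (-136 - 2680)*(-36627) = -2816*(-36627) = 103141632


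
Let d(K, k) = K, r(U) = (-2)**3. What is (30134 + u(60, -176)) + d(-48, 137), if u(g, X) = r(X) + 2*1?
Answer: 30080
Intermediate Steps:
r(U) = -8
u(g, X) = -6 (u(g, X) = -8 + 2*1 = -8 + 2 = -6)
(30134 + u(60, -176)) + d(-48, 137) = (30134 - 6) - 48 = 30128 - 48 = 30080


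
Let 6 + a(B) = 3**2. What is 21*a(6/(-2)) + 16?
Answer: 79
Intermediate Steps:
a(B) = 3 (a(B) = -6 + 3**2 = -6 + 9 = 3)
21*a(6/(-2)) + 16 = 21*3 + 16 = 63 + 16 = 79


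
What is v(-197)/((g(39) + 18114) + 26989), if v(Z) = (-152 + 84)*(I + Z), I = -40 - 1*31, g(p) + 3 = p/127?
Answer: 2314448/5727739 ≈ 0.40408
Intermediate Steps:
g(p) = -3 + p/127
I = -71 (I = -40 - 31 = -71)
v(Z) = 4828 - 68*Z (v(Z) = (-152 + 84)*(-71 + Z) = -68*(-71 + Z) = 4828 - 68*Z)
v(-197)/((g(39) + 18114) + 26989) = (4828 - 68*(-197))/(((-3 + (1/127)*39) + 18114) + 26989) = (4828 + 13396)/(((-3 + 39/127) + 18114) + 26989) = 18224/((-342/127 + 18114) + 26989) = 18224/(2300136/127 + 26989) = 18224/(5727739/127) = 18224*(127/5727739) = 2314448/5727739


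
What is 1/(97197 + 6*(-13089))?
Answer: 1/18663 ≈ 5.3582e-5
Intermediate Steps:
1/(97197 + 6*(-13089)) = 1/(97197 - 78534) = 1/18663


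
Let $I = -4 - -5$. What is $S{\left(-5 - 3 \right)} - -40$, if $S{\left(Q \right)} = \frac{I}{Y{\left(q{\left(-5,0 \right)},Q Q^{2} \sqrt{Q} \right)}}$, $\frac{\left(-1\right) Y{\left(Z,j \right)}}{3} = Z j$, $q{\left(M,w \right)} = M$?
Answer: $40 + \frac{i \sqrt{2}}{30720} \approx 40.0 + 4.6036 \cdot 10^{-5} i$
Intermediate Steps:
$Y{\left(Z,j \right)} = - 3 Z j$
$I = 1$ ($I = -4 + 5 = 1$)
$S{\left(Q \right)} = \frac{1}{15 Q^{\frac{7}{2}}}$ ($S{\left(Q \right)} = 1 \frac{1}{\left(-3\right) \left(-5\right) Q Q^{2} \sqrt{Q}} = 1 \frac{1}{\left(-3\right) \left(-5\right) Q^{3} \sqrt{Q}} = 1 \frac{1}{\left(-3\right) \left(-5\right) Q^{\frac{7}{2}}} = 1 \frac{1}{15 Q^{\frac{7}{2}}} = \frac{1}{15 Q^{\frac{7}{2}}}$)
$S{\left(-5 - 3 \right)} - -40 = \frac{1}{15 \left(-5 - 3\right)^{\frac{7}{2}}} - -40 = \frac{1}{15 \left(-5 - 3\right)^{\frac{7}{2}}} + 40 = \frac{1}{15 \left(- 1024 i \sqrt{2}\right)} + 40 = \frac{\frac{1}{2048} i \sqrt{2}}{15} + 40 = \frac{i \sqrt{2}}{30720} + 40 = 40 + \frac{i \sqrt{2}}{30720}$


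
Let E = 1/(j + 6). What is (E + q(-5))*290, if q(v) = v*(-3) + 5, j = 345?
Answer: 2036090/351 ≈ 5800.8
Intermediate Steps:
q(v) = 5 - 3*v (q(v) = -3*v + 5 = 5 - 3*v)
E = 1/351 (E = 1/(345 + 6) = 1/351 ≈ 0.0028490)
(E + q(-5))*290 = (1/351 + (5 - 3*(-5)))*290 = (1/351 + (5 + 15))*290 = (1/351 + 20)*290 = (7021/351)*290 = 2036090/351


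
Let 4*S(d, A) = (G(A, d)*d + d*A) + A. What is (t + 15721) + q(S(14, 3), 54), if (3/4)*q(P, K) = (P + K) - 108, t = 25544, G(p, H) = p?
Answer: 41222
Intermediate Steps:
S(d, A) = A/4 + A*d/2 (S(d, A) = ((A*d + d*A) + A)/4 = ((A*d + A*d) + A)/4 = (2*A*d + A)/4 = (A + 2*A*d)/4 = A/4 + A*d/2)
q(P, K) = -144 + 4*K/3 + 4*P/3 (q(P, K) = 4*((P + K) - 108)/3 = 4*((K + P) - 108)/3 = 4*(-108 + K + P)/3 = -144 + 4*K/3 + 4*P/3)
(t + 15721) + q(S(14, 3), 54) = (25544 + 15721) + (-144 + (4/3)*54 + 4*((1/4)*3*(1 + 2*14))/3) = 41265 + (-144 + 72 + 4*((1/4)*3*(1 + 28))/3) = 41265 + (-144 + 72 + 4*((1/4)*3*29)/3) = 41265 + (-144 + 72 + (4/3)*(87/4)) = 41265 + (-144 + 72 + 29) = 41265 - 43 = 41222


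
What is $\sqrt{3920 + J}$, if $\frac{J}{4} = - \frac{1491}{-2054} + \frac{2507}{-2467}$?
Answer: $\frac{\sqrt{25155710006210862}}{2533609} \approx 62.601$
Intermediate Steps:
$J = - \frac{2942162}{2533609}$ ($J = 4 \left(- \frac{1491}{-2054} + \frac{2507}{-2467}\right) = 4 \left(\left(-1491\right) \left(- \frac{1}{2054}\right) + 2507 \left(- \frac{1}{2467}\right)\right) = 4 \left(\frac{1491}{2054} - \frac{2507}{2467}\right) = 4 \left(- \frac{1471081}{5067218}\right) = - \frac{2942162}{2533609} \approx -1.1613$)
$\sqrt{3920 + J} = \sqrt{3920 - \frac{2942162}{2533609}} = \sqrt{\frac{9928805118}{2533609}} = \frac{\sqrt{25155710006210862}}{2533609}$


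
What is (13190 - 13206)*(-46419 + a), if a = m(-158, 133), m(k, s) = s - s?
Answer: 742704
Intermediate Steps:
m(k, s) = 0
a = 0
(13190 - 13206)*(-46419 + a) = (13190 - 13206)*(-46419 + 0) = -16*(-46419) = 742704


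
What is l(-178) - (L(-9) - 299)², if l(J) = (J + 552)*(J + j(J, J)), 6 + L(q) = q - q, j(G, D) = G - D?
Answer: -159597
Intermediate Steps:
L(q) = -6 (L(q) = -6 + (q - q) = -6 + 0 = -6)
l(J) = J*(552 + J) (l(J) = (J + 552)*(J + (J - J)) = (552 + J)*(J + 0) = (552 + J)*J = J*(552 + J))
l(-178) - (L(-9) - 299)² = -178*(552 - 178) - (-6 - 299)² = -178*374 - 1*(-305)² = -66572 - 1*93025 = -66572 - 93025 = -159597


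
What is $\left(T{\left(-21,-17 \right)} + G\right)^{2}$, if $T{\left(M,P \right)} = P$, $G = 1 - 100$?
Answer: $13456$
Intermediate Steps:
$G = -99$ ($G = 1 - 100 = -99$)
$\left(T{\left(-21,-17 \right)} + G\right)^{2} = \left(-17 - 99\right)^{2} = \left(-116\right)^{2} = 13456$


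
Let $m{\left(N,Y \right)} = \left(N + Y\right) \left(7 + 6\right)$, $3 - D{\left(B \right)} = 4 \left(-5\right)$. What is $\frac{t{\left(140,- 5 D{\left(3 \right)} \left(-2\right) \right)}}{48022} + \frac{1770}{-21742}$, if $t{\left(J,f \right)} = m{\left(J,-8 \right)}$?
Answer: $- \frac{917109}{20078737} \approx -0.045676$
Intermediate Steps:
$D{\left(B \right)} = 23$ ($D{\left(B \right)} = 3 - 4 \left(-5\right) = 3 - -20 = 3 + 20 = 23$)
$m{\left(N,Y \right)} = 13 N + 13 Y$ ($m{\left(N,Y \right)} = \left(N + Y\right) 13 = 13 N + 13 Y$)
$t{\left(J,f \right)} = -104 + 13 J$ ($t{\left(J,f \right)} = 13 J + 13 \left(-8\right) = 13 J - 104 = -104 + 13 J$)
$\frac{t{\left(140,- 5 D{\left(3 \right)} \left(-2\right) \right)}}{48022} + \frac{1770}{-21742} = \frac{-104 + 13 \cdot 140}{48022} + \frac{1770}{-21742} = \left(-104 + 1820\right) \frac{1}{48022} + 1770 \left(- \frac{1}{21742}\right) = 1716 \cdot \frac{1}{48022} - \frac{885}{10871} = \frac{66}{1847} - \frac{885}{10871} = - \frac{917109}{20078737}$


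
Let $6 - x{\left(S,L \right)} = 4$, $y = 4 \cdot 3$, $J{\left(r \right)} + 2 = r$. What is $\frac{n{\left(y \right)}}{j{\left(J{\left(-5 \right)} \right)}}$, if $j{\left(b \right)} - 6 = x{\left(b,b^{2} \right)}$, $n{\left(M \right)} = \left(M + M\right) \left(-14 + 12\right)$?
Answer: $-6$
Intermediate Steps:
$J{\left(r \right)} = -2 + r$
$y = 12$
$x{\left(S,L \right)} = 2$ ($x{\left(S,L \right)} = 6 - 4 = 2$)
$n{\left(M \right)} = - 4 M$ ($n{\left(M \right)} = 2 M \left(-2\right) = - 4 M$)
$j{\left(b \right)} = 8$ ($j{\left(b \right)} = 6 + 2 = 8$)
$\frac{n{\left(y \right)}}{j{\left(J{\left(-5 \right)} \right)}} = \frac{\left(-4\right) 12}{8} = \left(-48\right) \frac{1}{8} = -6$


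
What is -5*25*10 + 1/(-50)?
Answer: -62501/50 ≈ -1250.0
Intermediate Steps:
-5*25*10 + 1/(-50) = -125*10 - 1/50 = -1250 - 1/50 = -62501/50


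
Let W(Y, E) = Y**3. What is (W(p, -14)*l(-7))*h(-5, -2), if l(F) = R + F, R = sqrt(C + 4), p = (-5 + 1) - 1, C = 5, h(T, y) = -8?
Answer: -4000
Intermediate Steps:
p = -5 (p = -4 - 1 = -5)
R = 3 (R = sqrt(5 + 4) = sqrt(9) = 3)
l(F) = 3 + F
(W(p, -14)*l(-7))*h(-5, -2) = ((-5)**3*(3 - 7))*(-8) = -125*(-4)*(-8) = 500*(-8) = -4000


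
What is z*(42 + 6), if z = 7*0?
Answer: 0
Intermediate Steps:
z = 0
z*(42 + 6) = 0*(42 + 6) = 0*48 = 0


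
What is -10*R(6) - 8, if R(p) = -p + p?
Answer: -8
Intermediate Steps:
R(p) = 0
-10*R(6) - 8 = -10*0 - 8 = 0 - 8 = -8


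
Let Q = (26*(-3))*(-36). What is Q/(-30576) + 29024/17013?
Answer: 2691235/1667274 ≈ 1.6142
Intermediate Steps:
Q = 2808 (Q = -78*(-36) = 2808)
Q/(-30576) + 29024/17013 = 2808/(-30576) + 29024/17013 = 2808*(-1/30576) + 29024*(1/17013) = -9/98 + 29024/17013 = 2691235/1667274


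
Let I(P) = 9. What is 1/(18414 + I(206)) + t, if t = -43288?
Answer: -797494823/18423 ≈ -43288.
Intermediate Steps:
1/(18414 + I(206)) + t = 1/(18414 + 9) - 43288 = 1/18423 - 43288 = -797494823/18423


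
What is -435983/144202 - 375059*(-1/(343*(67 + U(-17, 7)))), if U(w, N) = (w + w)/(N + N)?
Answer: 22214053217/1596892948 ≈ 13.911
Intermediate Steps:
U(w, N) = w/N (U(w, N) = (2*w)/((2*N)) = (2*w)*(1/(2*N)) = w/N)
-435983/144202 - 375059*(-1/(343*(67 + U(-17, 7)))) = -435983/144202 - 375059*(-1/(343*(67 - 17/7))) = -435983/144202 - 375059/((452/7)*(-343)) = -435983/144202 - 375059/(-22148) = -435983/144202 - 375059*(-1/22148) = -435983/144202 + 375059/22148 = 22214053217/1596892948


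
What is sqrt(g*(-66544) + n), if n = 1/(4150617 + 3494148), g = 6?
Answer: I*sqrt(23333959132200109635)/7644765 ≈ 631.87*I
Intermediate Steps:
n = 1/7644765 ≈ 1.3081e-7
sqrt(g*(-66544) + n) = sqrt(6*(-66544) + 1/7644765) = sqrt(-399264 + 1/7644765) = sqrt(-3052279452959/7644765) = I*sqrt(23333959132200109635)/7644765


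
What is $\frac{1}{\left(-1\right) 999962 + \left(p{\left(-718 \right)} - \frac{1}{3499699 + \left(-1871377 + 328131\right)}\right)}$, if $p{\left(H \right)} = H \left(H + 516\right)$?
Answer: $- \frac{1956453}{1672622537479} \approx -1.1697 \cdot 10^{-6}$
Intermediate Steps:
$p{\left(H \right)} = H \left(516 + H\right)$
$\frac{1}{\left(-1\right) 999962 + \left(p{\left(-718 \right)} - \frac{1}{3499699 + \left(-1871377 + 328131\right)}\right)} = \frac{1}{\left(-1\right) 999962 - \left(\frac{1}{3499699 + \left(-1871377 + 328131\right)} + 718 \left(516 - 718\right)\right)} = \frac{1}{-999962 - \left(-145036 + \frac{1}{3499699 - 1543246}\right)} = \frac{1}{-999962 + \left(145036 - \frac{1}{1956453}\right)} = \frac{1}{-999962 + \frac{283756117307}{1956453}} = \frac{1}{- \frac{1672622537479}{1956453}} = - \frac{1956453}{1672622537479}$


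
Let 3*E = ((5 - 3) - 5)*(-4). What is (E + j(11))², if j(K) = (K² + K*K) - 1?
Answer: 60025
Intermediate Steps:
E = 4 (E = (((5 - 3) - 5)*(-4))/3 = ((2 - 5)*(-4))/3 = (-3*(-4))/3 = (⅓)*12 = 4)
j(K) = -1 + 2*K² (j(K) = (K² + K²) - 1 = 2*K² - 1 = -1 + 2*K²)
(E + j(11))² = (4 + (-1 + 2*11²))² = (4 + (-1 + 2*121))² = (4 + (-1 + 242))² = (4 + 241)² = 245² = 60025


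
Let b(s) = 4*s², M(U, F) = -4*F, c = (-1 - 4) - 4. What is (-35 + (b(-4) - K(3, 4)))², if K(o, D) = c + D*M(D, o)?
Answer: 7396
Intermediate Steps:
c = -9 (c = -5 - 4 = -9)
K(o, D) = -9 - 4*D*o (K(o, D) = -9 + D*(-4*o) = -9 - 4*D*o)
(-35 + (b(-4) - K(3, 4)))² = (-35 + (4*(-4)² - (-9 - 4*4*3)))² = (-35 + (4*16 - (-9 - 48)))² = (-35 + (64 - 1*(-57)))² = (-35 + (64 + 57))² = (-35 + 121)² = 86² = 7396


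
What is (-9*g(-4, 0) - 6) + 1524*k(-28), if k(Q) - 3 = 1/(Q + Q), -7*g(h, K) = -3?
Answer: 63489/14 ≈ 4534.9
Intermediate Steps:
g(h, K) = 3/7 (g(h, K) = -⅐*(-3) = 3/7)
k(Q) = 3 + 1/(2*Q) (k(Q) = 3 + 1/(Q + Q) = 3 + 1/(2*Q))
(-9*g(-4, 0) - 6) + 1524*k(-28) = (-9*3/7 - 6) + 1524*(3 + (½)/(-28)) = (-27/7 - 6) + 1524*(3 + (½)*(-1/28)) = -69/7 + 1524*(3 - 1/56) = -69/7 + 1524*(167/56) = -69/7 + 63627/14 = 63489/14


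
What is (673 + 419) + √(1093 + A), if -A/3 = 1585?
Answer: 1092 + I*√3662 ≈ 1092.0 + 60.514*I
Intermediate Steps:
A = -4755 (A = -3*1585 = -4755)
(673 + 419) + √(1093 + A) = (673 + 419) + √(1093 - 4755) = 1092 + √(-3662) = 1092 + I*√3662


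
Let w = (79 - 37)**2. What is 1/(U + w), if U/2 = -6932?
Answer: -1/12100 ≈ -8.2645e-5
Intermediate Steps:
U = -13864 (U = 2*(-6932) = -13864)
w = 1764 (w = 42**2 = 1764)
1/(U + w) = 1/(-13864 + 1764) = 1/(-12100) = -1/12100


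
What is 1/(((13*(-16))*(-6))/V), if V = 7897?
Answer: 7897/1248 ≈ 6.3277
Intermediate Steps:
1/(((13*(-16))*(-6))/V) = 1/(((13*(-16))*(-6))/7897) = 1/(-208*(-6)*(1/7897)) = 1/(1248*(1/7897)) = 1/(1248/7897) = 7897/1248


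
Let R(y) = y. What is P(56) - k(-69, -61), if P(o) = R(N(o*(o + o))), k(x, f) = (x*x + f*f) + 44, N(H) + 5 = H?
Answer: -2259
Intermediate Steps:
N(H) = -5 + H
k(x, f) = 44 + f**2 + x**2 (k(x, f) = (x**2 + f**2) + 44 = (f**2 + x**2) + 44 = 44 + f**2 + x**2)
P(o) = -5 + 2*o**2 (P(o) = -5 + o*(o + o) = -5 + o*(2*o) = -5 + 2*o**2)
P(56) - k(-69, -61) = (-5 + 2*56**2) - (44 + (-61)**2 + (-69)**2) = (-5 + 2*3136) - (44 + 3721 + 4761) = (-5 + 6272) - 1*8526 = 6267 - 8526 = -2259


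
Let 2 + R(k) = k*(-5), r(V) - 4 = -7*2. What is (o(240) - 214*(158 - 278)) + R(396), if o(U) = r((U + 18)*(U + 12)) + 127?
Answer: 23815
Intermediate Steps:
r(V) = -10 (r(V) = 4 - 7*2 = 4 - 14 = -10)
R(k) = -2 - 5*k (R(k) = -2 + k*(-5) = -2 - 5*k)
o(U) = 117 (o(U) = -10 + 127 = 117)
(o(240) - 214*(158 - 278)) + R(396) = (117 - 214*(158 - 278)) + (-2 - 5*396) = (117 - 214*(-120)) + (-2 - 1980) = (117 + 25680) - 1982 = 25797 - 1982 = 23815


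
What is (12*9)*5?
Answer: 540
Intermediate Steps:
(12*9)*5 = 108*5 = 540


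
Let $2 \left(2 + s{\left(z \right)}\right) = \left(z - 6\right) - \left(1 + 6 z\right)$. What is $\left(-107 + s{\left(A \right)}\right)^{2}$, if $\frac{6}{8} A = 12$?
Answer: $\frac{93025}{4} \approx 23256.0$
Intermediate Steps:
$A = 16$ ($A = \frac{4}{3} \cdot 12 = 16$)
$s{\left(z \right)} = - \frac{11}{2} - \frac{5 z}{2}$ ($s{\left(z \right)} = -2 + \frac{\left(z - 6\right) - \left(1 + 6 z\right)}{2} = -2 + \frac{\left(-6 + z\right) - \left(1 + 6 z\right)}{2} = -2 + \frac{-7 - 5 z}{2} = -2 - \left(\frac{7}{2} + \frac{5 z}{2}\right) = - \frac{11}{2} - \frac{5 z}{2}$)
$\left(-107 + s{\left(A \right)}\right)^{2} = \left(-107 - \frac{91}{2}\right)^{2} = \left(- \frac{305}{2}\right)^{2} = \frac{93025}{4}$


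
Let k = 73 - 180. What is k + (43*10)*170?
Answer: 72993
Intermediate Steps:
k = -107
k + (43*10)*170 = -107 + (43*10)*170 = -107 + 430*170 = -107 + 73100 = 72993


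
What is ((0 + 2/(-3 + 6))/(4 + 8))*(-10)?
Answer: -5/9 ≈ -0.55556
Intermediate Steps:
((0 + 2/(-3 + 6))/(4 + 8))*(-10) = ((0 + 2/3)/12)*(-10) = ((0 + 2*(⅓))*(1/12))*(-10) = ((0 + ⅔)*(1/12))*(-10) = ((⅔)*(1/12))*(-10) = (1/18)*(-10) = -5/9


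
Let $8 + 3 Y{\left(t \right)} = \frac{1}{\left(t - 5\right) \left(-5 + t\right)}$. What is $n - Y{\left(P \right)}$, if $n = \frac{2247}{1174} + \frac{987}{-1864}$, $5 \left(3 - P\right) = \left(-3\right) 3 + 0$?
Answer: $- \frac{14056351}{3282504} \approx -4.2822$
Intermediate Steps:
$P = \frac{24}{5}$ ($P = 3 - \frac{\left(-3\right) 3 + 0}{5} = 3 - \frac{-9 + 0}{5} = 3 - - \frac{9}{5} = 3 + \frac{9}{5} = \frac{24}{5} \approx 4.8$)
$Y{\left(t \right)} = - \frac{8}{3} + \frac{1}{3 \left(-5 + t\right)^{2}}$ ($Y{\left(t \right)} = - \frac{8}{3} + \frac{\frac{1}{t - 5} \frac{1}{-5 + t}}{3} = - \frac{8}{3} + \frac{\frac{1}{-5 + t} \frac{1}{-5 + t}}{3} = - \frac{8}{3} + \frac{1}{3 \left(-5 + t\right)^{2}}$)
$n = \frac{1514835}{1094168}$ ($n = 2247 \cdot \frac{1}{1174} + 987 \left(- \frac{1}{1864}\right) = \frac{2247}{1174} - \frac{987}{1864} = \frac{1514835}{1094168} \approx 1.3845$)
$n - Y{\left(P \right)} = \frac{1514835}{1094168} - \left(- \frac{8}{3} + \frac{1}{3 \left(-5 + \frac{24}{5}\right)^{2}}\right) = \frac{1514835}{1094168} - \left(- \frac{8}{3} + \frac{1}{3 \cdot \frac{1}{25}}\right) = \frac{1514835}{1094168} - \left(- \frac{8}{3} + \frac{1}{3} \cdot 25\right) = \frac{1514835}{1094168} - \left(- \frac{8}{3} + \frac{25}{3}\right) = \frac{1514835}{1094168} - \frac{17}{3} = - \frac{14056351}{3282504}$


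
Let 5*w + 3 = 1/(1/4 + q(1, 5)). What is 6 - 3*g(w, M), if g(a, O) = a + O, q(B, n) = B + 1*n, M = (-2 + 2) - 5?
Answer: 2838/125 ≈ 22.704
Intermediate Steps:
M = -5 (M = 0 - 5 = -5)
q(B, n) = B + n
w = -71/125 (w = -⅗ + 1/(5*(1/4 + (1 + 5))) = -⅗ + 1/(5*(¼ + 6)) = -⅗ + 1/(5*(25/4)) = -⅗ + (⅕)*(4/25) = -⅗ + 4/125 = -71/125 ≈ -0.56800)
g(a, O) = O + a
6 - 3*g(w, M) = 6 - 3*(-5 - 71/125) = 6 - 3*(-696/125) = 6 + 2088/125 = 2838/125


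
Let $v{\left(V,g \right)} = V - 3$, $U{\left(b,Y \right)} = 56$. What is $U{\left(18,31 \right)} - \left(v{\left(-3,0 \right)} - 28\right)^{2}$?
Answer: $-1100$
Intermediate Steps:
$v{\left(V,g \right)} = -3 + V$
$U{\left(18,31 \right)} - \left(v{\left(-3,0 \right)} - 28\right)^{2} = 56 - \left(\left(-3 - 3\right) - 28\right)^{2} = 56 - \left(-6 - 28\right)^{2} = 56 - \left(-34\right)^{2} = 56 - 1156 = -1100$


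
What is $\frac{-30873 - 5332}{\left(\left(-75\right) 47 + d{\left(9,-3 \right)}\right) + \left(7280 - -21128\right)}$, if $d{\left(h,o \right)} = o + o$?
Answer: $- \frac{36205}{24877} \approx -1.4554$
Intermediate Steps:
$d{\left(h,o \right)} = 2 o$
$\frac{-30873 - 5332}{\left(\left(-75\right) 47 + d{\left(9,-3 \right)}\right) + \left(7280 - -21128\right)} = \frac{-30873 - 5332}{\left(\left(-75\right) 47 + 2 \left(-3\right)\right) + \left(7280 - -21128\right)} = - \frac{36205}{\left(-3525 - 6\right) + \left(7280 + 21128\right)} = - \frac{36205}{-3531 + 28408} = - \frac{36205}{24877}$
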